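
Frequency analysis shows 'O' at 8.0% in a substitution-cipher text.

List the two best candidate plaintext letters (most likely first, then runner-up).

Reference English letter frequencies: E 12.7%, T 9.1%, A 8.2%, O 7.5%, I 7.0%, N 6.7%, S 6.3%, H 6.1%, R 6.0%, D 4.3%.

Step 1: Observed frequency of 'O' is 8.0%.
Step 2: Compute distances to each reference frequency and sort:
  A (8.2%): difference = 0.2% <-- BEST
  O (7.5%): difference = 0.5% <-- RUNNER-UP
  I (7.0%): difference = 1.0%
  T (9.1%): difference = 1.1%
  N (6.7%): difference = 1.3%
Step 3: Most likely is 'A' (8.2%, diff 0.2%); second most likely is 'O' (7.5%, diff 0.5%).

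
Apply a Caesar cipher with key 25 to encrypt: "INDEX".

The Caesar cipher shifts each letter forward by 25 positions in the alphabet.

Step 1: For each letter, shift forward by 25 positions (mod 26).
  I (position 8) -> position (8+25) mod 26 = 7 -> H
  N (position 13) -> position (13+25) mod 26 = 12 -> M
  D (position 3) -> position (3+25) mod 26 = 2 -> C
  E (position 4) -> position (4+25) mod 26 = 3 -> D
  X (position 23) -> position (23+25) mod 26 = 22 -> W
Result: HMCDW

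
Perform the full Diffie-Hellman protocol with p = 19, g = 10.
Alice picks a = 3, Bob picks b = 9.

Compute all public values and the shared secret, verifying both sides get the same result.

Step 1: A = g^a mod p = 10^3 mod 19 = 12.
Step 2: B = g^b mod p = 10^9 mod 19 = 18.
Step 3: Alice computes s = B^a mod p = 18^3 mod 19 = 18.
Step 4: Bob computes s = A^b mod p = 12^9 mod 19 = 18.
Both sides agree: shared secret = 18.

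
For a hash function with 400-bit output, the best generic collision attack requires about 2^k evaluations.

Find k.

Step 1: The hash has a 400-bit output.
Step 2: Collision resistance means it should be infeasible to find any x != y with h(x) = h(y).
By the birthday bound, a generic collision search succeeds after about sqrt(2^400) = 2^(400/2) = 2^200 evaluations.
Step 3: Security level = 200 bits.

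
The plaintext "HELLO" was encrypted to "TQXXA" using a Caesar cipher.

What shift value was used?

Step 1: Compare first letters: H (position 7) -> T (position 19).
Step 2: Shift = (19 - 7) mod 26 = 12.
The shift value is 12.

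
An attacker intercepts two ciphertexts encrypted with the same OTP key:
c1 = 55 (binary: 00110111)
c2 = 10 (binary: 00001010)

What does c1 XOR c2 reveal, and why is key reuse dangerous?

Step 1: c1 XOR c2 = (m1 XOR k) XOR (m2 XOR k).
Step 2: By XOR associativity/commutativity: = m1 XOR m2 XOR k XOR k = m1 XOR m2.
Step 3: 00110111 XOR 00001010 = 00111101 = 61.
Step 4: The key cancels out! An attacker learns m1 XOR m2 = 61, revealing the relationship between plaintexts.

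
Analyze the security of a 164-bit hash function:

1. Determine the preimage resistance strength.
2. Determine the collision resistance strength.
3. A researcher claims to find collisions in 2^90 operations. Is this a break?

Step 1: Preimage resistance requires brute-force of 2^164 operations.
Step 2: Collision resistance (birthday bound) = 2^(164/2) = 2^82.
Step 3: The claimed attack costs 2^90 operations.
Step 4: Since 2^90 >= 2^82, the claimed attack is no faster than the generic birthday attack, so this does not break collision resistance.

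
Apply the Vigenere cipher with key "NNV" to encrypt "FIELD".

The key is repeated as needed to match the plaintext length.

Step 1: Repeat key to match plaintext length:
  Plaintext: FIELD
  Key:       NNVNN
Step 2: Encrypt each letter:
  F(5) + N(13) = (5+13) mod 26 = 18 = S
  I(8) + N(13) = (8+13) mod 26 = 21 = V
  E(4) + V(21) = (4+21) mod 26 = 25 = Z
  L(11) + N(13) = (11+13) mod 26 = 24 = Y
  D(3) + N(13) = (3+13) mod 26 = 16 = Q
Ciphertext: SVZYQ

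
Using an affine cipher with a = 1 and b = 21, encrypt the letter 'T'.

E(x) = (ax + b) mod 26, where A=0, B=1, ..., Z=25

Step 1: Convert 'T' to number: x = 19.
Step 2: E(19) = (1 * 19 + 21) mod 26 = 40 mod 26 = 14.
Step 3: Convert 14 back to letter: O.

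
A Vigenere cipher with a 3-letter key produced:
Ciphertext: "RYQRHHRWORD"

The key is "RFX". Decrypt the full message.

Step 1: Key 'RFX' has length 3. Extended key: RFXRFXRFXRF
Step 2: Decrypt each position:
  R(17) - R(17) = 0 = A
  Y(24) - F(5) = 19 = T
  Q(16) - X(23) = 19 = T
  R(17) - R(17) = 0 = A
  H(7) - F(5) = 2 = C
  H(7) - X(23) = 10 = K
  R(17) - R(17) = 0 = A
  W(22) - F(5) = 17 = R
  O(14) - X(23) = 17 = R
  R(17) - R(17) = 0 = A
  D(3) - F(5) = 24 = Y
Plaintext: ATTACKARRAY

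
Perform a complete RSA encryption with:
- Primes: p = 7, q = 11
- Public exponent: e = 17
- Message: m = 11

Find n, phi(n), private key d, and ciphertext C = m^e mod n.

Step 1: n = 7 * 11 = 77.
Step 2: phi(n) = (7-1)(11-1) = 6 * 10 = 60.
Step 3: Find d = 17^(-1) mod 60 = 53.
  Verify: 17 * 53 = 901 = 1 (mod 60).
Step 4: C = 11^17 mod 77 = 44.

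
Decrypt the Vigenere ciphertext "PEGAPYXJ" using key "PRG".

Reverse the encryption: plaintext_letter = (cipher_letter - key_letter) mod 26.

Step 1: Extend key: PRGPRGPR
Step 2: Decrypt each letter (c - k) mod 26:
  P(15) - P(15) = (15-15) mod 26 = 0 = A
  E(4) - R(17) = (4-17) mod 26 = 13 = N
  G(6) - G(6) = (6-6) mod 26 = 0 = A
  A(0) - P(15) = (0-15) mod 26 = 11 = L
  P(15) - R(17) = (15-17) mod 26 = 24 = Y
  Y(24) - G(6) = (24-6) mod 26 = 18 = S
  X(23) - P(15) = (23-15) mod 26 = 8 = I
  J(9) - R(17) = (9-17) mod 26 = 18 = S
Plaintext: ANALYSIS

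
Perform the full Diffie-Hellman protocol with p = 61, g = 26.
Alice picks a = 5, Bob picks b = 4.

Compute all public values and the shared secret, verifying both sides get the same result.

Step 1: A = g^a mod p = 26^5 mod 61 = 40.
Step 2: B = g^b mod p = 26^4 mod 61 = 25.
Step 3: Alice computes s = B^a mod p = 25^5 mod 61 = 13.
Step 4: Bob computes s = A^b mod p = 40^4 mod 61 = 13.
Both sides agree: shared secret = 13.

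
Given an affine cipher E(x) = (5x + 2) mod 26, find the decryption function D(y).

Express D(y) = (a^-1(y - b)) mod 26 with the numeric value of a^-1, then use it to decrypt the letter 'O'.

Step 1: Find a^-1, the modular inverse of 5 mod 26.
Step 2: We need 5 * a^-1 = 1 (mod 26).
Step 3: 5 * 21 = 105 = 4 * 26 + 1, so a^-1 = 21.
Step 4: D(y) = 21(y - 2) mod 26.
Step 5: Apply to 'O' (y = 14): D(14) = 21 * (14 - 2) mod 26 = 21 * 12 mod 26 = 18 -> 'S'.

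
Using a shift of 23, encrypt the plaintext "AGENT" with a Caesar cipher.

Step 1: For each letter, shift forward by 23 positions (mod 26).
  A (position 0) -> position (0+23) mod 26 = 23 -> X
  G (position 6) -> position (6+23) mod 26 = 3 -> D
  E (position 4) -> position (4+23) mod 26 = 1 -> B
  N (position 13) -> position (13+23) mod 26 = 10 -> K
  T (position 19) -> position (19+23) mod 26 = 16 -> Q
Result: XDBKQ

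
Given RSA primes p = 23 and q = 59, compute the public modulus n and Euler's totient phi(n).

Step 1: n = p * q = 23 * 59 = 1357.
Step 2: phi(n) = (p-1)(q-1) = 22 * 58 = 1276.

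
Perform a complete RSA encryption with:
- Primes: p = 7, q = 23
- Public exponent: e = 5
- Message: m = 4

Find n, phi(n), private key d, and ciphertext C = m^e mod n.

Step 1: n = 7 * 23 = 161.
Step 2: phi(n) = (7-1)(23-1) = 6 * 22 = 132.
Step 3: Find d = 5^(-1) mod 132 = 53.
  Verify: 5 * 53 = 265 = 1 (mod 132).
Step 4: C = 4^5 mod 161 = 58.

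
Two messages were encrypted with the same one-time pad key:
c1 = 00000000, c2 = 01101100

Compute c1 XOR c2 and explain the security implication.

Step 1: c1 XOR c2 = (m1 XOR k) XOR (m2 XOR k).
Step 2: By XOR associativity/commutativity: = m1 XOR m2 XOR k XOR k = m1 XOR m2.
Step 3: 00000000 XOR 01101100 = 01101100 = 108.
Step 4: The key cancels out! An attacker learns m1 XOR m2 = 108, revealing the relationship between plaintexts.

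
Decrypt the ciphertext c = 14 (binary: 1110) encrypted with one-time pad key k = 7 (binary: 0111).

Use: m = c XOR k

Step 1: XOR ciphertext with key:
  Ciphertext: 1110
  Key:        0111
  XOR:        1001
Step 2: Plaintext = 1001 = 9 in decimal.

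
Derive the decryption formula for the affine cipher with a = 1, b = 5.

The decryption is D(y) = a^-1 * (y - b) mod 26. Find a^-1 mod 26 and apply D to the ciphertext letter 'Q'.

Step 1: Find a^-1, the modular inverse of 1 mod 26.
Step 2: We need 1 * a^-1 = 1 (mod 26).
Step 3: 1 * 1 = 1 = 0 * 26 + 1, so a^-1 = 1.
Step 4: D(y) = 1(y - 5) mod 26.
Step 5: Apply to 'Q' (y = 16): D(16) = 1 * (16 - 5) mod 26 = 1 * 11 mod 26 = 11 -> 'L'.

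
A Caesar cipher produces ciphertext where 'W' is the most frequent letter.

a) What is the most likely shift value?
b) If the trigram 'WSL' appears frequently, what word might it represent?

Step 1: In English, 'E' is the most frequent letter (12.7%).
Step 2: The most frequent ciphertext letter is 'W' (position 22).
Step 3: Shift = (22 - 4) mod 26 = 18.
Step 4: Decrypt 'WSL' by shifting back 18:
  W -> E
  S -> A
  L -> T
Step 5: 'WSL' decrypts to 'EAT'.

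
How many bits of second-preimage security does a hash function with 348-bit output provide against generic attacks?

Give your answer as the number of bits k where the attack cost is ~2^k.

Step 1: The hash has a 348-bit output.
Step 2: Second-preimage resistance means: given a specific input x, it should be infeasible to find a different y with h(y) = h(x).
With a 348-bit output, a generic search for a second preimage costs about 2^348 evaluations (each trial matches the fixed target with probability 2^-348).
Step 3: Security level = 348 bits.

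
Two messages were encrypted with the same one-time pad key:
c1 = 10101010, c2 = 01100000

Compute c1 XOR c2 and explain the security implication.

Step 1: c1 XOR c2 = (m1 XOR k) XOR (m2 XOR k).
Step 2: By XOR associativity/commutativity: = m1 XOR m2 XOR k XOR k = m1 XOR m2.
Step 3: 10101010 XOR 01100000 = 11001010 = 202.
Step 4: The key cancels out! An attacker learns m1 XOR m2 = 202, revealing the relationship between plaintexts.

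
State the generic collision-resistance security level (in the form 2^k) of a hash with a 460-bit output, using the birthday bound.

Step 1: The birthday paradox gives collision probability ~50% after sqrt(2^n) = 2^(n/2) hashes.
Step 2: For 460-bit output: 2^(460/2) = 2^230.
Step 3: Approximately 2^230 hash computations needed.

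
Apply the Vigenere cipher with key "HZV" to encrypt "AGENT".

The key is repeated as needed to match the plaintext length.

Step 1: Repeat key to match plaintext length:
  Plaintext: AGENT
  Key:       HZVHZ
Step 2: Encrypt each letter:
  A(0) + H(7) = (0+7) mod 26 = 7 = H
  G(6) + Z(25) = (6+25) mod 26 = 5 = F
  E(4) + V(21) = (4+21) mod 26 = 25 = Z
  N(13) + H(7) = (13+7) mod 26 = 20 = U
  T(19) + Z(25) = (19+25) mod 26 = 18 = S
Ciphertext: HFZUS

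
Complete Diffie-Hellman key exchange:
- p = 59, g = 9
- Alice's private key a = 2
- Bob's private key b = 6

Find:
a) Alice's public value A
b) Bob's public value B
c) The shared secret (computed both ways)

Step 1: A = g^a mod p = 9^2 mod 59 = 22.
Step 2: B = g^b mod p = 9^6 mod 59 = 28.
Step 3: Alice computes s = B^a mod p = 28^2 mod 59 = 17.
Step 4: Bob computes s = A^b mod p = 22^6 mod 59 = 17.
Both sides agree: shared secret = 17.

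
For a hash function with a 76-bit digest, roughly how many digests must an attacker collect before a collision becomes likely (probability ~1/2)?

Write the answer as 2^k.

Step 1: The birthday paradox gives collision probability ~50% after sqrt(2^n) = 2^(n/2) hashes.
Step 2: For 76-bit output: 2^(76/2) = 2^38.
Step 3: Approximately 2^38 hash computations needed.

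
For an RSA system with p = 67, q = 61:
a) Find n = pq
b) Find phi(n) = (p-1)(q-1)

Step 1: n = p * q = 67 * 61 = 4087.
Step 2: phi(n) = (p-1)(q-1) = 66 * 60 = 3960.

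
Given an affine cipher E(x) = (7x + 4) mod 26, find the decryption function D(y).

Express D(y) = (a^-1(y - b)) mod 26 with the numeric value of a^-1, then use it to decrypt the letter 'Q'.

Step 1: Find a^-1, the modular inverse of 7 mod 26.
Step 2: We need 7 * a^-1 = 1 (mod 26).
Step 3: 7 * 15 = 105 = 4 * 26 + 1, so a^-1 = 15.
Step 4: D(y) = 15(y - 4) mod 26.
Step 5: Apply to 'Q' (y = 16): D(16) = 15 * (16 - 4) mod 26 = 15 * 12 mod 26 = 24 -> 'Y'.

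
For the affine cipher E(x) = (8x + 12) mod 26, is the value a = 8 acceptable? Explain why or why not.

Step 1: Compute gcd(8, 26).
Step 2: gcd(8, 26) = 2.
Since gcd = 2 != 1, 8 shares a common factor with 26, so it cannot be used.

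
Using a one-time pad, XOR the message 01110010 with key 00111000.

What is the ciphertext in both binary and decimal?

Step 1: Write out the XOR operation bit by bit:
  Message: 01110010
  Key:     00111000
  XOR:     01001010
Step 2: Convert to decimal: 01001010 = 74.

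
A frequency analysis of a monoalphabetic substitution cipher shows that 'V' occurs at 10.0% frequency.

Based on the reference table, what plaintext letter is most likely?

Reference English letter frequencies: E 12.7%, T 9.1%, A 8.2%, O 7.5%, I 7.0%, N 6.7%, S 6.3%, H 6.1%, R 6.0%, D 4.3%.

Step 1: The observed frequency is 10.0%.
Step 2: Compare with English frequencies:
  E: 12.7% (difference: 2.7%)
  T: 9.1% (difference: 0.9%) <-- closest
  A: 8.2% (difference: 1.8%)
  O: 7.5% (difference: 2.5%)
  I: 7.0% (difference: 3.0%)
  N: 6.7% (difference: 3.3%)
  S: 6.3% (difference: 3.7%)
  H: 6.1% (difference: 3.9%)
  R: 6.0% (difference: 4.0%)
  D: 4.3% (difference: 5.7%)
Step 3: 'V' most likely represents 'T' (frequency 9.1%).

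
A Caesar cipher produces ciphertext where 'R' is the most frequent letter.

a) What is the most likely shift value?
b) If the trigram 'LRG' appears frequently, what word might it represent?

Step 1: In English, 'E' is the most frequent letter (12.7%).
Step 2: The most frequent ciphertext letter is 'R' (position 17).
Step 3: Shift = (17 - 4) mod 26 = 13.
Step 4: Decrypt 'LRG' by shifting back 13:
  L -> Y
  R -> E
  G -> T
Step 5: 'LRG' decrypts to 'YET'.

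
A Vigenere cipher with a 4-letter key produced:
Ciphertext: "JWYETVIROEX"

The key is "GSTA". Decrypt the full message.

Step 1: Key 'GSTA' has length 4. Extended key: GSTAGSTAGST
Step 2: Decrypt each position:
  J(9) - G(6) = 3 = D
  W(22) - S(18) = 4 = E
  Y(24) - T(19) = 5 = F
  E(4) - A(0) = 4 = E
  T(19) - G(6) = 13 = N
  V(21) - S(18) = 3 = D
  I(8) - T(19) = 15 = P
  R(17) - A(0) = 17 = R
  O(14) - G(6) = 8 = I
  E(4) - S(18) = 12 = M
  X(23) - T(19) = 4 = E
Plaintext: DEFENDPRIME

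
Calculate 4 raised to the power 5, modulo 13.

Step 1: Compute 4^5 mod 13 step by step, reducing modulo 13 at each step.
  4^1 mod 13 = 4
  4^2 mod 13 = (4 * 4) mod 13 = 3
  4^3 mod 13 = (3 * 4) mod 13 = 12
  4^4 mod 13 = (12 * 4) mod 13 = 9
  4^5 mod 13 = (9 * 4) mod 13 = 10
Step 2: Result = 10.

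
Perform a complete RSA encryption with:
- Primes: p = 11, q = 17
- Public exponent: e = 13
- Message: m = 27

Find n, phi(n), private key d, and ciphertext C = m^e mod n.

Step 1: n = 11 * 17 = 187.
Step 2: phi(n) = (11-1)(17-1) = 10 * 16 = 160.
Step 3: Find d = 13^(-1) mod 160 = 37.
  Verify: 13 * 37 = 481 = 1 (mod 160).
Step 4: C = 27^13 mod 187 = 147.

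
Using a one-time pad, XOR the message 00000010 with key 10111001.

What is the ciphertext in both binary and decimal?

Step 1: Write out the XOR operation bit by bit:
  Message: 00000010
  Key:     10111001
  XOR:     10111011
Step 2: Convert to decimal: 10111011 = 187.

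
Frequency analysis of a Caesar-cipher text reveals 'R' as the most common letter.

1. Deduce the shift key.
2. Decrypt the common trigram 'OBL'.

Step 1: In English, 'E' is the most frequent letter (12.7%).
Step 2: The most frequent ciphertext letter is 'R' (position 17).
Step 3: Shift = (17 - 4) mod 26 = 13.
Step 4: Decrypt 'OBL' by shifting back 13:
  O -> B
  B -> O
  L -> Y
Step 5: 'OBL' decrypts to 'BOY'.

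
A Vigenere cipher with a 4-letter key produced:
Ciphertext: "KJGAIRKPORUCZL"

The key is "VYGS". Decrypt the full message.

Step 1: Key 'VYGS' has length 4. Extended key: VYGSVYGSVYGSVY
Step 2: Decrypt each position:
  K(10) - V(21) = 15 = P
  J(9) - Y(24) = 11 = L
  G(6) - G(6) = 0 = A
  A(0) - S(18) = 8 = I
  I(8) - V(21) = 13 = N
  R(17) - Y(24) = 19 = T
  K(10) - G(6) = 4 = E
  P(15) - S(18) = 23 = X
  O(14) - V(21) = 19 = T
  R(17) - Y(24) = 19 = T
  U(20) - G(6) = 14 = O
  C(2) - S(18) = 10 = K
  Z(25) - V(21) = 4 = E
  L(11) - Y(24) = 13 = N
Plaintext: PLAINTEXTTOKEN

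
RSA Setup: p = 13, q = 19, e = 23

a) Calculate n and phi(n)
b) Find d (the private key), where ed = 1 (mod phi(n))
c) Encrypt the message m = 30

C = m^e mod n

Step 1: n = 13 * 19 = 247.
Step 2: phi(n) = (13-1)(19-1) = 12 * 18 = 216.
Step 3: Find d = 23^(-1) mod 216 = 47.
  Verify: 23 * 47 = 1081 = 1 (mod 216).
Step 4: C = 30^23 mod 247 = 140.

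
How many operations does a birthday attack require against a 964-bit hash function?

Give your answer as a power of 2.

Step 1: The birthday paradox gives collision probability ~50% after sqrt(2^n) = 2^(n/2) hashes.
Step 2: For 964-bit output: 2^(964/2) = 2^482.
Step 3: Approximately 2^482 hash computations needed.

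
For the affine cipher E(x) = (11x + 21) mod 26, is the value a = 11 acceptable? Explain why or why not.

Step 1: Compute gcd(11, 26).
Step 2: gcd(11, 26) = 1.
Since gcd = 1, 11 is coprime with 26, so it is a valid key.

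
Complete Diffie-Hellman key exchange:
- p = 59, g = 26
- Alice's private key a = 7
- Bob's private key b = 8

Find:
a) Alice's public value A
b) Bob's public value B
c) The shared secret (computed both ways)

Step 1: A = g^a mod p = 26^7 mod 59 = 51.
Step 2: B = g^b mod p = 26^8 mod 59 = 28.
Step 3: Alice computes s = B^a mod p = 28^7 mod 59 = 35.
Step 4: Bob computes s = A^b mod p = 51^8 mod 59 = 35.
Both sides agree: shared secret = 35.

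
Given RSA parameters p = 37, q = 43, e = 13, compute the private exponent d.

Step 1: n = 37 * 43 = 1591.
Step 2: phi(n) = 36 * 42 = 1512.
Step 3: Find d such that 13 * d = 1 (mod 1512).
Step 4: d = 13^(-1) mod 1512 = 349.
Verification: 13 * 349 = 4537 = 3 * 1512 + 1.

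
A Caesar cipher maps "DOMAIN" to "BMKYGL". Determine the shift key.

Step 1: Compare first letters: D (position 3) -> B (position 1).
Step 2: Shift = (1 - 3) mod 26 = 24.
The shift value is 24.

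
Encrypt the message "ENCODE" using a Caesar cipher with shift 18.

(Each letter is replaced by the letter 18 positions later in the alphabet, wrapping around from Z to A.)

Step 1: For each letter, shift forward by 18 positions (mod 26).
  E (position 4) -> position (4+18) mod 26 = 22 -> W
  N (position 13) -> position (13+18) mod 26 = 5 -> F
  C (position 2) -> position (2+18) mod 26 = 20 -> U
  O (position 14) -> position (14+18) mod 26 = 6 -> G
  D (position 3) -> position (3+18) mod 26 = 21 -> V
  E (position 4) -> position (4+18) mod 26 = 22 -> W
Result: WFUGVW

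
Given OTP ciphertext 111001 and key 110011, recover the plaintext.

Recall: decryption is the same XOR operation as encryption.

Step 1: XOR ciphertext with key:
  Ciphertext: 111001
  Key:        110011
  XOR:        001010
Step 2: Plaintext = 001010 = 10 in decimal.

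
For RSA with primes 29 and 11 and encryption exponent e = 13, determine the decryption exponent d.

Step 1: n = 29 * 11 = 319.
Step 2: phi(n) = 28 * 10 = 280.
Step 3: Find d such that 13 * d = 1 (mod 280).
Step 4: d = 13^(-1) mod 280 = 237.
Verification: 13 * 237 = 3081 = 11 * 280 + 1.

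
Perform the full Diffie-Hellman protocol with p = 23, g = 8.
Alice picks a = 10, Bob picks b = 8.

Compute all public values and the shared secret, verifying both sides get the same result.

Step 1: A = g^a mod p = 8^10 mod 23 = 3.
Step 2: B = g^b mod p = 8^8 mod 23 = 4.
Step 3: Alice computes s = B^a mod p = 4^10 mod 23 = 6.
Step 4: Bob computes s = A^b mod p = 3^8 mod 23 = 6.
Both sides agree: shared secret = 6.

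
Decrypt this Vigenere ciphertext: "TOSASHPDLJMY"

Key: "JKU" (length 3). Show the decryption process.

Step 1: Key 'JKU' has length 3. Extended key: JKUJKUJKUJKU
Step 2: Decrypt each position:
  T(19) - J(9) = 10 = K
  O(14) - K(10) = 4 = E
  S(18) - U(20) = 24 = Y
  A(0) - J(9) = 17 = R
  S(18) - K(10) = 8 = I
  H(7) - U(20) = 13 = N
  P(15) - J(9) = 6 = G
  D(3) - K(10) = 19 = T
  L(11) - U(20) = 17 = R
  J(9) - J(9) = 0 = A
  M(12) - K(10) = 2 = C
  Y(24) - U(20) = 4 = E
Plaintext: KEYRINGTRACE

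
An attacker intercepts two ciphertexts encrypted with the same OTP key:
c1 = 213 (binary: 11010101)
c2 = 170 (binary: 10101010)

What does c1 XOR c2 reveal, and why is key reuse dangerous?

Step 1: c1 XOR c2 = (m1 XOR k) XOR (m2 XOR k).
Step 2: By XOR associativity/commutativity: = m1 XOR m2 XOR k XOR k = m1 XOR m2.
Step 3: 11010101 XOR 10101010 = 01111111 = 127.
Step 4: The key cancels out! An attacker learns m1 XOR m2 = 127, revealing the relationship between plaintexts.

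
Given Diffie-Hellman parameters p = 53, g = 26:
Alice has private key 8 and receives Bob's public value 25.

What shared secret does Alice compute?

Step 1: s = B^a mod p = 25^8 mod 53.
  25^1 mod 53 = 25
  25^2 mod 53 = (25 * 25) mod 53 = 42
  25^3 mod 53 = (42 * 25) mod 53 = 43
  25^4 mod 53 = (43 * 25) mod 53 = 15
  25^5 mod 53 = (15 * 25) mod 53 = 4
  25^6 mod 53 = (4 * 25) mod 53 = 47
  25^7 mod 53 = (47 * 25) mod 53 = 9
  25^8 mod 53 = (9 * 25) mod 53 = 13
Result: shared secret = 13.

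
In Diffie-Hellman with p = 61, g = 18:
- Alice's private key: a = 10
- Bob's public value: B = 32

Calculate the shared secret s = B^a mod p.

Step 1: s = B^a mod p = 32^10 mod 61.
  32^1 mod 61 = 32
  32^2 mod 61 = (32 * 32) mod 61 = 48
  32^3 mod 61 = (48 * 32) mod 61 = 11
  32^4 mod 61 = (11 * 32) mod 61 = 47
  32^5 mod 61 = (47 * 32) mod 61 = 40
  32^6 mod 61 = (40 * 32) mod 61 = 60
  32^7 mod 61 = (60 * 32) mod 61 = 29
  32^8 mod 61 = (29 * 32) mod 61 = 13
  32^9 mod 61 = (13 * 32) mod 61 = 50
  32^10 mod 61 = (50 * 32) mod 61 = 14
Result: shared secret = 14.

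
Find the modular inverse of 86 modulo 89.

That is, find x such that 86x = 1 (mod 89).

Step 1: We need x such that 86 * x = 1 (mod 89).
Step 2: Using the extended Euclidean algorithm or trial:
  86 * 59 = 5074 = 57 * 89 + 1.
Step 3: Since 5074 mod 89 = 1, the inverse is x = 59.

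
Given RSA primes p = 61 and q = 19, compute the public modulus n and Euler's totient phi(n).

Step 1: n = p * q = 61 * 19 = 1159.
Step 2: phi(n) = (p-1)(q-1) = 60 * 18 = 1080.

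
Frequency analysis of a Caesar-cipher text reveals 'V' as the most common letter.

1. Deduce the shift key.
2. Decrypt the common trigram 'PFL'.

Step 1: In English, 'E' is the most frequent letter (12.7%).
Step 2: The most frequent ciphertext letter is 'V' (position 21).
Step 3: Shift = (21 - 4) mod 26 = 17.
Step 4: Decrypt 'PFL' by shifting back 17:
  P -> Y
  F -> O
  L -> U
Step 5: 'PFL' decrypts to 'YOU'.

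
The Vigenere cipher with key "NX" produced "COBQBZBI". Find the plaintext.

Step 1: Extend key: NXNXNXNX
Step 2: Decrypt each letter (c - k) mod 26:
  C(2) - N(13) = (2-13) mod 26 = 15 = P
  O(14) - X(23) = (14-23) mod 26 = 17 = R
  B(1) - N(13) = (1-13) mod 26 = 14 = O
  Q(16) - X(23) = (16-23) mod 26 = 19 = T
  B(1) - N(13) = (1-13) mod 26 = 14 = O
  Z(25) - X(23) = (25-23) mod 26 = 2 = C
  B(1) - N(13) = (1-13) mod 26 = 14 = O
  I(8) - X(23) = (8-23) mod 26 = 11 = L
Plaintext: PROTOCOL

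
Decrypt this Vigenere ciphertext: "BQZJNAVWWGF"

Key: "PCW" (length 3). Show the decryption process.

Step 1: Key 'PCW' has length 3. Extended key: PCWPCWPCWPC
Step 2: Decrypt each position:
  B(1) - P(15) = 12 = M
  Q(16) - C(2) = 14 = O
  Z(25) - W(22) = 3 = D
  J(9) - P(15) = 20 = U
  N(13) - C(2) = 11 = L
  A(0) - W(22) = 4 = E
  V(21) - P(15) = 6 = G
  W(22) - C(2) = 20 = U
  W(22) - W(22) = 0 = A
  G(6) - P(15) = 17 = R
  F(5) - C(2) = 3 = D
Plaintext: MODULEGUARD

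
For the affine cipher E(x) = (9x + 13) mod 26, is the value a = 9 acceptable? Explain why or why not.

Step 1: Compute gcd(9, 26).
Step 2: gcd(9, 26) = 1.
Since gcd = 1, 9 is coprime with 26, so it is a valid key.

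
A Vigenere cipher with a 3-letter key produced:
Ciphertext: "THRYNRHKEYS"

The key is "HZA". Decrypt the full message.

Step 1: Key 'HZA' has length 3. Extended key: HZAHZAHZAHZ
Step 2: Decrypt each position:
  T(19) - H(7) = 12 = M
  H(7) - Z(25) = 8 = I
  R(17) - A(0) = 17 = R
  Y(24) - H(7) = 17 = R
  N(13) - Z(25) = 14 = O
  R(17) - A(0) = 17 = R
  H(7) - H(7) = 0 = A
  K(10) - Z(25) = 11 = L
  E(4) - A(0) = 4 = E
  Y(24) - H(7) = 17 = R
  S(18) - Z(25) = 19 = T
Plaintext: MIRRORALERT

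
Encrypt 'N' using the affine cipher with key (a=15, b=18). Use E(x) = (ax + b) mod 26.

Step 1: Convert 'N' to number: x = 13.
Step 2: E(13) = (15 * 13 + 18) mod 26 = 213 mod 26 = 5.
Step 3: Convert 5 back to letter: F.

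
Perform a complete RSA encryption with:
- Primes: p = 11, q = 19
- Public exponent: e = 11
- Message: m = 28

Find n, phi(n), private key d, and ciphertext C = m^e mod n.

Step 1: n = 11 * 19 = 209.
Step 2: phi(n) = (11-1)(19-1) = 10 * 18 = 180.
Step 3: Find d = 11^(-1) mod 180 = 131.
  Verify: 11 * 131 = 1441 = 1 (mod 180).
Step 4: C = 28^11 mod 209 = 138.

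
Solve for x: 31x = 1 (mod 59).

Step 1: We need x such that 31 * x = 1 (mod 59).
Step 2: Using the extended Euclidean algorithm or trial:
  31 * 40 = 1240 = 21 * 59 + 1.
Step 3: Since 1240 mod 59 = 1, the inverse is x = 40.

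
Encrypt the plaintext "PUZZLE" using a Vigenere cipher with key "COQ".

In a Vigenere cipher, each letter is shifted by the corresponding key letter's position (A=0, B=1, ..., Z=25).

Step 1: Repeat key to match plaintext length:
  Plaintext: PUZZLE
  Key:       COQCOQ
Step 2: Encrypt each letter:
  P(15) + C(2) = (15+2) mod 26 = 17 = R
  U(20) + O(14) = (20+14) mod 26 = 8 = I
  Z(25) + Q(16) = (25+16) mod 26 = 15 = P
  Z(25) + C(2) = (25+2) mod 26 = 1 = B
  L(11) + O(14) = (11+14) mod 26 = 25 = Z
  E(4) + Q(16) = (4+16) mod 26 = 20 = U
Ciphertext: RIPBZU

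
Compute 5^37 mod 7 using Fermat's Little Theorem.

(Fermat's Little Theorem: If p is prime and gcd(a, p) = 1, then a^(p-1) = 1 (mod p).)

Step 1: Since 7 is prime, by Fermat's Little Theorem: 5^6 = 1 (mod 7).
Step 2: Reduce exponent: 37 mod 6 = 1.
Step 3: So 5^37 = 5^1 (mod 7).
Step 4: 5^1 mod 7 = 5.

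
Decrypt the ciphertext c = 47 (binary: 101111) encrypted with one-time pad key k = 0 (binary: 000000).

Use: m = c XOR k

Step 1: XOR ciphertext with key:
  Ciphertext: 101111
  Key:        000000
  XOR:        101111
Step 2: Plaintext = 101111 = 47 in decimal.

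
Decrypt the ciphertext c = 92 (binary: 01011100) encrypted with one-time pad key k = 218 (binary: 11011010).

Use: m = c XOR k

Step 1: XOR ciphertext with key:
  Ciphertext: 01011100
  Key:        11011010
  XOR:        10000110
Step 2: Plaintext = 10000110 = 134 in decimal.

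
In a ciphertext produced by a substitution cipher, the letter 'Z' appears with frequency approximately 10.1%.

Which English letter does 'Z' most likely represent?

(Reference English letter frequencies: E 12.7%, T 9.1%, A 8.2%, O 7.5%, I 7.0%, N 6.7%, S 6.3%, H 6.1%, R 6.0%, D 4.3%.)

Step 1: The observed frequency is 10.1%.
Step 2: Compare with English frequencies:
  E: 12.7% (difference: 2.6%)
  T: 9.1% (difference: 1.0%) <-- closest
  A: 8.2% (difference: 1.9%)
  O: 7.5% (difference: 2.6%)
  I: 7.0% (difference: 3.1%)
  N: 6.7% (difference: 3.4%)
  S: 6.3% (difference: 3.8%)
  H: 6.1% (difference: 4.0%)
  R: 6.0% (difference: 4.1%)
  D: 4.3% (difference: 5.8%)
Step 3: 'Z' most likely represents 'T' (frequency 9.1%).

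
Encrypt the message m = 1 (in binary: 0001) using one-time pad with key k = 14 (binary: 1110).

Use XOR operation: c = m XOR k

Step 1: Write out the XOR operation bit by bit:
  Message: 0001
  Key:     1110
  XOR:     1111
Step 2: Convert to decimal: 1111 = 15.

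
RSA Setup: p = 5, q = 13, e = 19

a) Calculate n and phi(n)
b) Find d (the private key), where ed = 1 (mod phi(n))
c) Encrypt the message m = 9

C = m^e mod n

Step 1: n = 5 * 13 = 65.
Step 2: phi(n) = (5-1)(13-1) = 4 * 12 = 48.
Step 3: Find d = 19^(-1) mod 48 = 43.
  Verify: 19 * 43 = 817 = 1 (mod 48).
Step 4: C = 9^19 mod 65 = 9.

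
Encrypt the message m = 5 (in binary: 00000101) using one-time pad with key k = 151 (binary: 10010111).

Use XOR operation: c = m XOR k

Step 1: Write out the XOR operation bit by bit:
  Message: 00000101
  Key:     10010111
  XOR:     10010010
Step 2: Convert to decimal: 10010010 = 146.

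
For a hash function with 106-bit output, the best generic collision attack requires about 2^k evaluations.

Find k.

Step 1: The hash has a 106-bit output.
Step 2: Collision resistance means it should be infeasible to find any x != y with h(x) = h(y).
By the birthday bound, a generic collision search succeeds after about sqrt(2^106) = 2^(106/2) = 2^53 evaluations.
Step 3: Security level = 53 bits.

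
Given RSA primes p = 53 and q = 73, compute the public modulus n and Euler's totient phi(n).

Step 1: n = p * q = 53 * 73 = 3869.
Step 2: phi(n) = (p-1)(q-1) = 52 * 72 = 3744.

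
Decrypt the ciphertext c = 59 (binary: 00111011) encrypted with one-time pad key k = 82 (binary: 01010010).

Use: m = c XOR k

Step 1: XOR ciphertext with key:
  Ciphertext: 00111011
  Key:        01010010
  XOR:        01101001
Step 2: Plaintext = 01101001 = 105 in decimal.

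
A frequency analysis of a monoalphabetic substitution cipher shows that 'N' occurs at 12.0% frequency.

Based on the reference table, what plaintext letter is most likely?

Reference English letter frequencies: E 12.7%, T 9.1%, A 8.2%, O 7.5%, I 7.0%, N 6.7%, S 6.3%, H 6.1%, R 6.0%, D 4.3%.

Step 1: The observed frequency is 12.0%.
Step 2: Compare with English frequencies:
  E: 12.7% (difference: 0.7%) <-- closest
  T: 9.1% (difference: 2.9%)
  A: 8.2% (difference: 3.8%)
  O: 7.5% (difference: 4.5%)
  I: 7.0% (difference: 5.0%)
  N: 6.7% (difference: 5.3%)
  S: 6.3% (difference: 5.7%)
  H: 6.1% (difference: 5.9%)
  R: 6.0% (difference: 6.0%)
  D: 4.3% (difference: 7.7%)
Step 3: 'N' most likely represents 'E' (frequency 12.7%).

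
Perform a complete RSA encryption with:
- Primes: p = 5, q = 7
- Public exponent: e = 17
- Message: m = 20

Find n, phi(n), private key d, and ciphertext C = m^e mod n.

Step 1: n = 5 * 7 = 35.
Step 2: phi(n) = (5-1)(7-1) = 4 * 6 = 24.
Step 3: Find d = 17^(-1) mod 24 = 17.
  Verify: 17 * 17 = 289 = 1 (mod 24).
Step 4: C = 20^17 mod 35 = 20.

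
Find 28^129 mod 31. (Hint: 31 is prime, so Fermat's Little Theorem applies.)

Step 1: Since 31 is prime, by Fermat's Little Theorem: 28^30 = 1 (mod 31).
Step 2: Reduce exponent: 129 mod 30 = 9.
Step 3: So 28^129 = 28^9 (mod 31).
Step 4: 28^9 mod 31 = 2.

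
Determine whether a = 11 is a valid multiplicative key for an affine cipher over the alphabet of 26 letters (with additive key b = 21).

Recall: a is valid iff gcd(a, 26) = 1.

Step 1: Compute gcd(11, 26).
Step 2: gcd(11, 26) = 1.
Since gcd = 1, 11 is coprime with 26, so it is a valid key.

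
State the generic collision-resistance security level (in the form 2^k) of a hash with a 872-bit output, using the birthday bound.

Step 1: The birthday paradox gives collision probability ~50% after sqrt(2^n) = 2^(n/2) hashes.
Step 2: For 872-bit output: 2^(872/2) = 2^436.
Step 3: Approximately 2^436 hash computations needed.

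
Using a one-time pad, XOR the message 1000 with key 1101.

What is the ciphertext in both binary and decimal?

Step 1: Write out the XOR operation bit by bit:
  Message: 1000
  Key:     1101
  XOR:     0101
Step 2: Convert to decimal: 0101 = 5.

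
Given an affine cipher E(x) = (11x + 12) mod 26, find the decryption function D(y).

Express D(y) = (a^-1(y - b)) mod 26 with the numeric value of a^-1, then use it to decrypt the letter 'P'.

Step 1: Find a^-1, the modular inverse of 11 mod 26.
Step 2: We need 11 * a^-1 = 1 (mod 26).
Step 3: 11 * 19 = 209 = 8 * 26 + 1, so a^-1 = 19.
Step 4: D(y) = 19(y - 12) mod 26.
Step 5: Apply to 'P' (y = 15): D(15) = 19 * (15 - 12) mod 26 = 19 * 3 mod 26 = 5 -> 'F'.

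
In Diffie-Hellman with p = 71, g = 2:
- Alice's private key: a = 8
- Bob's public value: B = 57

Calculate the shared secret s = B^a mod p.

Step 1: s = B^a mod p = 57^8 mod 71.
  57^1 mod 71 = 57
  57^2 mod 71 = (57 * 57) mod 71 = 54
  57^3 mod 71 = (54 * 57) mod 71 = 25
  57^4 mod 71 = (25 * 57) mod 71 = 5
  57^5 mod 71 = (5 * 57) mod 71 = 1
  57^6 mod 71 = (1 * 57) mod 71 = 57
  57^7 mod 71 = (57 * 57) mod 71 = 54
  57^8 mod 71 = (54 * 57) mod 71 = 25
Result: shared secret = 25.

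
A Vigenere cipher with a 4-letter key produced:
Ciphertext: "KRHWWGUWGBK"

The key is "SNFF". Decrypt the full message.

Step 1: Key 'SNFF' has length 4. Extended key: SNFFSNFFSNF
Step 2: Decrypt each position:
  K(10) - S(18) = 18 = S
  R(17) - N(13) = 4 = E
  H(7) - F(5) = 2 = C
  W(22) - F(5) = 17 = R
  W(22) - S(18) = 4 = E
  G(6) - N(13) = 19 = T
  U(20) - F(5) = 15 = P
  W(22) - F(5) = 17 = R
  G(6) - S(18) = 14 = O
  B(1) - N(13) = 14 = O
  K(10) - F(5) = 5 = F
Plaintext: SECRETPROOF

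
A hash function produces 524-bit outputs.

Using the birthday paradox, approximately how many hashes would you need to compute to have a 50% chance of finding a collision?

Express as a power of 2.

Step 1: The birthday paradox gives collision probability ~50% after sqrt(2^n) = 2^(n/2) hashes.
Step 2: For 524-bit output: 2^(524/2) = 2^262.
Step 3: Approximately 2^262 hash computations needed.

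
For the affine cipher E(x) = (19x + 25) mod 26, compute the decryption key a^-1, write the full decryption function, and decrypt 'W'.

Step 1: Find a^-1, the modular inverse of 19 mod 26.
Step 2: We need 19 * a^-1 = 1 (mod 26).
Step 3: 19 * 11 = 209 = 8 * 26 + 1, so a^-1 = 11.
Step 4: D(y) = 11(y - 25) mod 26.
Step 5: Apply to 'W' (y = 22): D(22) = 11 * (22 - 25) mod 26 = 11 * -3 mod 26 = 19 -> 'T'.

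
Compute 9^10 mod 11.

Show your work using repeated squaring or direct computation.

Step 1: Compute 9^10 mod 11 step by step, reducing modulo 11 at each step.
  9^1 mod 11 = 9
  9^2 mod 11 = (9 * 9) mod 11 = 4
  9^3 mod 11 = (4 * 9) mod 11 = 3
  9^4 mod 11 = (3 * 9) mod 11 = 5
  9^5 mod 11 = (5 * 9) mod 11 = 1
  9^6 mod 11 = (1 * 9) mod 11 = 9
  9^7 mod 11 = (9 * 9) mod 11 = 4
  9^8 mod 11 = (4 * 9) mod 11 = 3
  9^9 mod 11 = (3 * 9) mod 11 = 5
  9^10 mod 11 = (5 * 9) mod 11 = 1
Step 2: Result = 1.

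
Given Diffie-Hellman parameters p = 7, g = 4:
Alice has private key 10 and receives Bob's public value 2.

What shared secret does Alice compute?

Step 1: s = B^a mod p = 2^10 mod 7.
  2^1 mod 7 = 2
  2^2 mod 7 = (2 * 2) mod 7 = 4
  2^3 mod 7 = (4 * 2) mod 7 = 1
  2^4 mod 7 = (1 * 2) mod 7 = 2
  2^5 mod 7 = (2 * 2) mod 7 = 4
  2^6 mod 7 = (4 * 2) mod 7 = 1
  2^7 mod 7 = (1 * 2) mod 7 = 2
  2^8 mod 7 = (2 * 2) mod 7 = 4
  2^9 mod 7 = (4 * 2) mod 7 = 1
  2^10 mod 7 = (1 * 2) mod 7 = 2
Result: shared secret = 2.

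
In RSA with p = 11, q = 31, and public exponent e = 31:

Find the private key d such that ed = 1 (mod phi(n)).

Step 1: n = 11 * 31 = 341.
Step 2: phi(n) = 10 * 30 = 300.
Step 3: Find d such that 31 * d = 1 (mod 300).
Step 4: d = 31^(-1) mod 300 = 271.
Verification: 31 * 271 = 8401 = 28 * 300 + 1.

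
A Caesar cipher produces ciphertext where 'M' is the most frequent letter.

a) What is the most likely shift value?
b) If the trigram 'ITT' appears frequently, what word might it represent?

Step 1: In English, 'E' is the most frequent letter (12.7%).
Step 2: The most frequent ciphertext letter is 'M' (position 12).
Step 3: Shift = (12 - 4) mod 26 = 8.
Step 4: Decrypt 'ITT' by shifting back 8:
  I -> A
  T -> L
  T -> L
Step 5: 'ITT' decrypts to 'ALL'.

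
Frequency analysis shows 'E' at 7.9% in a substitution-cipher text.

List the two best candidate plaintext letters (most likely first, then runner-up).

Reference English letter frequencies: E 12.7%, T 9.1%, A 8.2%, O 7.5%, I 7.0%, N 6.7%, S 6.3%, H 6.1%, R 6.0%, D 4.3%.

Step 1: Observed frequency of 'E' is 7.9%.
Step 2: Compute distances to each reference frequency and sort:
  A (8.2%): difference = 0.3% <-- BEST
  O (7.5%): difference = 0.4% <-- RUNNER-UP
  I (7.0%): difference = 0.9%
  T (9.1%): difference = 1.2%
  N (6.7%): difference = 1.2%
Step 3: Most likely is 'A' (8.2%, diff 0.3%); second most likely is 'O' (7.5%, diff 0.4%).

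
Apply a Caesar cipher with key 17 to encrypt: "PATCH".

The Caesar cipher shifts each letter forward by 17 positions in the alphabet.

Step 1: For each letter, shift forward by 17 positions (mod 26).
  P (position 15) -> position (15+17) mod 26 = 6 -> G
  A (position 0) -> position (0+17) mod 26 = 17 -> R
  T (position 19) -> position (19+17) mod 26 = 10 -> K
  C (position 2) -> position (2+17) mod 26 = 19 -> T
  H (position 7) -> position (7+17) mod 26 = 24 -> Y
Result: GRKTY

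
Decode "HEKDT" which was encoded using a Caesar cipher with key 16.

Step 1: Reverse the shift by subtracting 16 from each letter position.
  H (position 7) -> position (7-16) mod 26 = 17 -> R
  E (position 4) -> position (4-16) mod 26 = 14 -> O
  K (position 10) -> position (10-16) mod 26 = 20 -> U
  D (position 3) -> position (3-16) mod 26 = 13 -> N
  T (position 19) -> position (19-16) mod 26 = 3 -> D
Decrypted message: ROUND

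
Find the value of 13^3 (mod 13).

Step 1: Compute 13^3 mod 13 step by step, reducing modulo 13 at each step.
  13^1 mod 13 = 0
  13^2 mod 13 = (0 * 13) mod 13 = 0
  13^3 mod 13 = (0 * 13) mod 13 = 0
Step 2: Result = 0.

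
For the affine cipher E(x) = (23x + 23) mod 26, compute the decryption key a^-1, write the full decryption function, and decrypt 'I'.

Step 1: Find a^-1, the modular inverse of 23 mod 26.
Step 2: We need 23 * a^-1 = 1 (mod 26).
Step 3: 23 * 17 = 391 = 15 * 26 + 1, so a^-1 = 17.
Step 4: D(y) = 17(y - 23) mod 26.
Step 5: Apply to 'I' (y = 8): D(8) = 17 * (8 - 23) mod 26 = 17 * -15 mod 26 = 5 -> 'F'.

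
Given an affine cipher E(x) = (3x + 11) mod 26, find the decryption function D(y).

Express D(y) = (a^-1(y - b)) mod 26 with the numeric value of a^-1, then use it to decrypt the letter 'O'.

Step 1: Find a^-1, the modular inverse of 3 mod 26.
Step 2: We need 3 * a^-1 = 1 (mod 26).
Step 3: 3 * 9 = 27 = 1 * 26 + 1, so a^-1 = 9.
Step 4: D(y) = 9(y - 11) mod 26.
Step 5: Apply to 'O' (y = 14): D(14) = 9 * (14 - 11) mod 26 = 9 * 3 mod 26 = 1 -> 'B'.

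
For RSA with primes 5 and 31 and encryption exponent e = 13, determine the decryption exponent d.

Step 1: n = 5 * 31 = 155.
Step 2: phi(n) = 4 * 30 = 120.
Step 3: Find d such that 13 * d = 1 (mod 120).
Step 4: d = 13^(-1) mod 120 = 37.
Verification: 13 * 37 = 481 = 4 * 120 + 1.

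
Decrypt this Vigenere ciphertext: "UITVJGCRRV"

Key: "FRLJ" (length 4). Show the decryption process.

Step 1: Key 'FRLJ' has length 4. Extended key: FRLJFRLJFR
Step 2: Decrypt each position:
  U(20) - F(5) = 15 = P
  I(8) - R(17) = 17 = R
  T(19) - L(11) = 8 = I
  V(21) - J(9) = 12 = M
  J(9) - F(5) = 4 = E
  G(6) - R(17) = 15 = P
  C(2) - L(11) = 17 = R
  R(17) - J(9) = 8 = I
  R(17) - F(5) = 12 = M
  V(21) - R(17) = 4 = E
Plaintext: PRIMEPRIME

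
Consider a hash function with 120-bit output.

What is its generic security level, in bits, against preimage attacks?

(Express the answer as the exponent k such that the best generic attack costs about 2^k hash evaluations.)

Step 1: The hash has a 120-bit output.
Step 2: Preimage resistance means: given a digest h(x), it should be infeasible to find any input that hashes to it.
With a 120-bit output there are 2^120 possible digests, so a generic brute-force preimage search costs about 2^120 evaluations.
Step 3: Security level = 120 bits.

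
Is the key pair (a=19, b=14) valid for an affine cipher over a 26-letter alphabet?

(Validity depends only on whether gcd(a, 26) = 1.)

Step 1: Compute gcd(19, 26).
Step 2: gcd(19, 26) = 1.
Since gcd = 1, 19 is coprime with 26, so it is a valid key.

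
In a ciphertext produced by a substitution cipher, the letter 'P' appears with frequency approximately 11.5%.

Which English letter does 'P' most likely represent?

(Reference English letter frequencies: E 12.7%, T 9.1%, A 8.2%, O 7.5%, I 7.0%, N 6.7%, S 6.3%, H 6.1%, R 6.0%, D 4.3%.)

Step 1: The observed frequency is 11.5%.
Step 2: Compare with English frequencies:
  E: 12.7% (difference: 1.2%) <-- closest
  T: 9.1% (difference: 2.4%)
  A: 8.2% (difference: 3.3%)
  O: 7.5% (difference: 4.0%)
  I: 7.0% (difference: 4.5%)
  N: 6.7% (difference: 4.8%)
  S: 6.3% (difference: 5.2%)
  H: 6.1% (difference: 5.4%)
  R: 6.0% (difference: 5.5%)
  D: 4.3% (difference: 7.2%)
Step 3: 'P' most likely represents 'E' (frequency 12.7%).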